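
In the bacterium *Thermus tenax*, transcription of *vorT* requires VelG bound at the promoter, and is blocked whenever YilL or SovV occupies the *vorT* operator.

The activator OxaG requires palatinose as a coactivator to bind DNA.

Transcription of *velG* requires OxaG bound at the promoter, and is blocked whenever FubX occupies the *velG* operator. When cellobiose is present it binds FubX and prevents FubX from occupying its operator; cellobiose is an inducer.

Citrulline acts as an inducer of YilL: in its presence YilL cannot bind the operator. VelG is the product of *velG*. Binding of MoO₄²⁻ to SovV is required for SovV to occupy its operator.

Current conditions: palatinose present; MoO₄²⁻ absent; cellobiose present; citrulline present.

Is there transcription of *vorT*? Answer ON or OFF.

Cellobiose is present, so FubX is inactive.
Palatinose is present, so OxaG is active.
No repressor is bound and OxaG is active, so *velG* is transcribed.
So VelG is produced and active.
Citrulline is present, so YilL is inactive.
MoO₄²⁻ is absent, so SovV is inactive.
No repressor is bound and VelG is active, so *vorT* is transcribed.

ON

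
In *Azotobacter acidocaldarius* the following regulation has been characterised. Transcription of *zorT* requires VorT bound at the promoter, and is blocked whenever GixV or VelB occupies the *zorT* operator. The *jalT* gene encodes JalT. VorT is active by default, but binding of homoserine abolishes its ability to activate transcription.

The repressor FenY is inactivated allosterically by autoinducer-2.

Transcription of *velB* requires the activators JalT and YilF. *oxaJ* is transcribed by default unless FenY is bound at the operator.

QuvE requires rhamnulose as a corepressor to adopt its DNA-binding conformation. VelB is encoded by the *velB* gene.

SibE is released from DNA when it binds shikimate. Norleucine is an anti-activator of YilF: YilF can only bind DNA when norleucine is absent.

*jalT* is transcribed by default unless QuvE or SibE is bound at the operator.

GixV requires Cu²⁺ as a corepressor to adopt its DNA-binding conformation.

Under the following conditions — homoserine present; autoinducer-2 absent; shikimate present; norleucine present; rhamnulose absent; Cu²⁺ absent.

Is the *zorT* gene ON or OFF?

OFF

Cu²⁺ is absent, so GixV is inactive.
Homoserine is present, so VorT is inactive.
Rhamnulose is absent, so QuvE is inactive.
Shikimate is present, so SibE is inactive.
With no repressor bound, *jalT* is transcribed.
So JalT is produced and active.
Norleucine is present, so YilF is inactive.
Required activator YilF is absent, so *velB* is not transcribed.
So VelB is not produced.
Required activator VorT is absent, so *zorT* is not transcribed.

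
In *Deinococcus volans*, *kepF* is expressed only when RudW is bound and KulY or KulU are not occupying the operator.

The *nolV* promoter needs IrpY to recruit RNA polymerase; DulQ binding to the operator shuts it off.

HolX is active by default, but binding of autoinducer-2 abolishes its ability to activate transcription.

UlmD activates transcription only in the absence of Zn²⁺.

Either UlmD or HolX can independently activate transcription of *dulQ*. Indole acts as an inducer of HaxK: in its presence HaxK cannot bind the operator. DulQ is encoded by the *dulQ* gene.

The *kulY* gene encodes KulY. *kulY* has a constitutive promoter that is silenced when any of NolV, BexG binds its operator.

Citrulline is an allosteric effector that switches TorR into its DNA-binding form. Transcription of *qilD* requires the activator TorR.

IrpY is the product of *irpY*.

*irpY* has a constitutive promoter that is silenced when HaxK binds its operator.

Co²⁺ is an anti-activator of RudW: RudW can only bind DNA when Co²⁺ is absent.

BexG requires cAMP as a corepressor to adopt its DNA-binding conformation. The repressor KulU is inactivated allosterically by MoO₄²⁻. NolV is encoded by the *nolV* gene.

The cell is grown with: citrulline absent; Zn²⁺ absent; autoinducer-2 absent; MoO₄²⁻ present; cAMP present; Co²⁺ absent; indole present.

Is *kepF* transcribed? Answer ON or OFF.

ON

Indole is present, so HaxK is inactive.
With no repressor bound, *irpY* is transcribed.
So IrpY is produced and active.
Zn²⁺ is absent, so UlmD is active.
Autoinducer-2 is absent, so HolX is active.
Activator UlmD is present, so *dulQ* is transcribed.
So DulQ is produced and active.
With repressor DulQ bound, *nolV* is not transcribed.
So NolV is not produced.
cAMP is present, so BexG is active.
With repressor BexG bound, *kulY* is not transcribed.
So KulY is not produced.
MoO₄²⁻ is present, so KulU is inactive.
Co²⁺ is absent, so RudW is active.
No repressor is bound and RudW is active, so *kepF* is transcribed.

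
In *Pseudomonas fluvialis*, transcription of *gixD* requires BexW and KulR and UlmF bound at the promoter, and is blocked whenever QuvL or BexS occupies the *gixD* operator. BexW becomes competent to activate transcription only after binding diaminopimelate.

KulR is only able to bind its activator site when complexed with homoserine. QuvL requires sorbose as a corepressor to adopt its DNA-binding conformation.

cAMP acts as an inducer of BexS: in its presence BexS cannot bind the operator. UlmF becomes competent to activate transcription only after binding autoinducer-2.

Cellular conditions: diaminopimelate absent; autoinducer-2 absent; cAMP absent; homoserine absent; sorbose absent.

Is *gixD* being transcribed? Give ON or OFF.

OFF

Diaminopimelate is absent, so BexW is inactive.
Homoserine is absent, so KulR is inactive.
Sorbose is absent, so QuvL is inactive.
Autoinducer-2 is absent, so UlmF is inactive.
cAMP is absent, so BexS is active.
With repressor BexS bound, *gixD* is not transcribed.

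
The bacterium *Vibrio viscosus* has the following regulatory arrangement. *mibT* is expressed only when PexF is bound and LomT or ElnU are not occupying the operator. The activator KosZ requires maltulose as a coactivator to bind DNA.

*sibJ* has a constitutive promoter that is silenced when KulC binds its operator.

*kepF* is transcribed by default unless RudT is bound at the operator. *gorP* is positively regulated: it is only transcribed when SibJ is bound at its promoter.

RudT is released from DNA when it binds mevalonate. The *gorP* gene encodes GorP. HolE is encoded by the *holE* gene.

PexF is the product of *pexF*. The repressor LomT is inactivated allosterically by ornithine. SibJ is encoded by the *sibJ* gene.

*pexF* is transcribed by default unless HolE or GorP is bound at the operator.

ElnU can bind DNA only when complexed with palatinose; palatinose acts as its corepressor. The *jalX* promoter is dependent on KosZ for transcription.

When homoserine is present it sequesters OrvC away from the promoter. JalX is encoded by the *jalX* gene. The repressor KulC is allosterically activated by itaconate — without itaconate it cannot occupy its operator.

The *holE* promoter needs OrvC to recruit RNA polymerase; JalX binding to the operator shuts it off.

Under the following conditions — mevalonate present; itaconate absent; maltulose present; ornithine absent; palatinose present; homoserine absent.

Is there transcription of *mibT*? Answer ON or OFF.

OFF

Maltulose is present, so KosZ is active.
No repressor is bound and KosZ is active, so *jalX* is transcribed.
So JalX is produced and active.
Homoserine is absent, so OrvC is active.
With repressor JalX bound, *holE* is not transcribed.
So HolE is not produced.
Itaconate is absent, so KulC is inactive.
With no repressor bound, *sibJ* is transcribed.
So SibJ is produced and active.
No repressor is bound and SibJ is active, so *gorP* is transcribed.
So GorP is produced and active.
With repressor GorP bound, *pexF* is not transcribed.
So PexF is not produced.
Ornithine is absent, so LomT is active.
Palatinose is present, so ElnU is active.
With repressor LomT bound, *mibT* is not transcribed.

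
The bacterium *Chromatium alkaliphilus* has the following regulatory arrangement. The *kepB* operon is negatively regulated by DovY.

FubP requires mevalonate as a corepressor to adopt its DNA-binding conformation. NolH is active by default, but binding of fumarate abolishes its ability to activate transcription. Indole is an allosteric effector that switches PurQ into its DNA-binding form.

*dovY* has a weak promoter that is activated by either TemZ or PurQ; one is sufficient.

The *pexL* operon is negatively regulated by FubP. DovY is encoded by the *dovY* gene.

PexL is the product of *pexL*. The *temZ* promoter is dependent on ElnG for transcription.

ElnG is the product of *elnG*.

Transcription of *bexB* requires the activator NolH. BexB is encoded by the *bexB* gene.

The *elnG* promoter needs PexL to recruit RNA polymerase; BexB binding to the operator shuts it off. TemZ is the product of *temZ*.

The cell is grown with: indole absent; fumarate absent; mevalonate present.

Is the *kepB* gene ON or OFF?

Fumarate is absent, so NolH is active.
No repressor is bound and NolH is active, so *bexB* is transcribed.
So BexB is produced and active.
Mevalonate is present, so FubP is active.
With repressor FubP bound, *pexL* is not transcribed.
So PexL is not produced.
With repressor BexB bound, *elnG* is not transcribed.
So ElnG is not produced.
Required activator ElnG is absent, so *temZ* is not transcribed.
So TemZ is not produced.
Indole is absent, so PurQ is inactive.
No activator is available at the *dovY* promoter, so *dovY* is not transcribed.
So DovY is not produced.
With no repressor bound, *kepB* is transcribed.

ON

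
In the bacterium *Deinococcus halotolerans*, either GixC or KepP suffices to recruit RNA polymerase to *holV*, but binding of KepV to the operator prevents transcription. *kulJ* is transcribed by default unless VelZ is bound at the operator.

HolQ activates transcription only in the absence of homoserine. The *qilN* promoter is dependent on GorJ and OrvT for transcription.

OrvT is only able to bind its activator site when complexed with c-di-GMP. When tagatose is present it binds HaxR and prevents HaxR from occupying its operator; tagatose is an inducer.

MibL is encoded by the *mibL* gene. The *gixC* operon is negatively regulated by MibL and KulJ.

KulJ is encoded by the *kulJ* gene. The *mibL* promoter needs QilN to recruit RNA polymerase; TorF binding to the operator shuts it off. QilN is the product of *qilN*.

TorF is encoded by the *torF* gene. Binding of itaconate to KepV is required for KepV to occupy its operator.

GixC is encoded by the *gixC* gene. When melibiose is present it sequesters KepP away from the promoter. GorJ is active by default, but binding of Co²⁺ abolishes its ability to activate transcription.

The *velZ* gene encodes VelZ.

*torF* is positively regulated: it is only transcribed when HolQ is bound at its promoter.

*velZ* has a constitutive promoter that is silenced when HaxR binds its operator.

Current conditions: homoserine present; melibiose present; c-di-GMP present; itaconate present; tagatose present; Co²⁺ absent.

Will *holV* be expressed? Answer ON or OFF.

OFF

Itaconate is present, so KepV is active.
Homoserine is present, so HolQ is inactive.
Required activator HolQ is absent, so *torF* is not transcribed.
So TorF is not produced.
Co²⁺ is absent, so GorJ is active.
c-di-GMP is present, so OrvT is active.
No repressor is bound and GorJ and OrvT are active, so *qilN* is transcribed.
So QilN is produced and active.
No repressor is bound and QilN is active, so *mibL* is transcribed.
So MibL is produced and active.
Tagatose is present, so HaxR is inactive.
With no repressor bound, *velZ* is transcribed.
So VelZ is produced and active.
With repressor VelZ bound, *kulJ* is not transcribed.
So KulJ is not produced.
With repressor MibL bound, *gixC* is not transcribed.
So GixC is not produced.
Melibiose is present, so KepP is inactive.
With repressor KepV bound, *holV* is not transcribed.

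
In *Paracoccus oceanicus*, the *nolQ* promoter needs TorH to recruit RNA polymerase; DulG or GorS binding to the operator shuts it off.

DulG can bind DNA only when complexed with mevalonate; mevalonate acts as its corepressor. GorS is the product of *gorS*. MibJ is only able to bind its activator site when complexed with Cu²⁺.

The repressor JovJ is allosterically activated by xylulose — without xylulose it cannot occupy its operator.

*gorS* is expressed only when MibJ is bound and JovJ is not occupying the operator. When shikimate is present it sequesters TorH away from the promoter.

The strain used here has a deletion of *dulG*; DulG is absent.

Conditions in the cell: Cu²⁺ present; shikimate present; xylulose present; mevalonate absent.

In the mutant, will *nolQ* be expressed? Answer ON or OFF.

Shikimate is present, so TorH is inactive.
DulG is non-functional in this strain, so it has no effect.
Xylulose is present, so JovJ is active.
Cu²⁺ is present, so MibJ is active.
With repressor JovJ bound, *gorS* is not transcribed.
So GorS is not produced.
Required activator TorH is absent, so *nolQ* is not transcribed.

OFF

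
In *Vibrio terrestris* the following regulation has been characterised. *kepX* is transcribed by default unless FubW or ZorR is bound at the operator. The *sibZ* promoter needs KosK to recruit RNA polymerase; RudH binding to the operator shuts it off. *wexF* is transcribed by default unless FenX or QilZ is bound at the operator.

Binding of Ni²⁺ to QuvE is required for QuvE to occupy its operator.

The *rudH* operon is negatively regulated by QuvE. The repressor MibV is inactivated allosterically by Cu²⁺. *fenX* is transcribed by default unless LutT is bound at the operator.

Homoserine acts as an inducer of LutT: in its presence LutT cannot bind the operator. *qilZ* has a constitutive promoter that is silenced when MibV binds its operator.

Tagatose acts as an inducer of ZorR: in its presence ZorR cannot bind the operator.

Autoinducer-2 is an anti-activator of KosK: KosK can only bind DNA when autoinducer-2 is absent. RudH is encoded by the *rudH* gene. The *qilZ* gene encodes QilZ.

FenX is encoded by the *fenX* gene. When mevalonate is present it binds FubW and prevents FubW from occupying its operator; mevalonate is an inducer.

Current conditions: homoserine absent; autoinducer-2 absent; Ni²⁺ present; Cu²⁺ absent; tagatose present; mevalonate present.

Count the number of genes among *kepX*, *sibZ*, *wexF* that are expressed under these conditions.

3

Mevalonate is present, so FubW is inactive.
Tagatose is present, so ZorR is inactive.
With no repressor bound, *kepX* is transcribed.
→ *kepX* is ON.
Ni²⁺ is present, so QuvE is active.
With repressor QuvE bound, *rudH* is not transcribed.
So RudH is not produced.
Autoinducer-2 is absent, so KosK is active.
No repressor is bound and KosK is active, so *sibZ* is transcribed.
→ *sibZ* is ON.
Homoserine is absent, so LutT is active.
With repressor LutT bound, *fenX* is not transcribed.
So FenX is not produced.
Cu²⁺ is absent, so MibV is active.
With repressor MibV bound, *qilZ* is not transcribed.
So QilZ is not produced.
With no repressor bound, *wexF* is transcribed.
→ *wexF* is ON.
3 of the 3 genes are transcribed.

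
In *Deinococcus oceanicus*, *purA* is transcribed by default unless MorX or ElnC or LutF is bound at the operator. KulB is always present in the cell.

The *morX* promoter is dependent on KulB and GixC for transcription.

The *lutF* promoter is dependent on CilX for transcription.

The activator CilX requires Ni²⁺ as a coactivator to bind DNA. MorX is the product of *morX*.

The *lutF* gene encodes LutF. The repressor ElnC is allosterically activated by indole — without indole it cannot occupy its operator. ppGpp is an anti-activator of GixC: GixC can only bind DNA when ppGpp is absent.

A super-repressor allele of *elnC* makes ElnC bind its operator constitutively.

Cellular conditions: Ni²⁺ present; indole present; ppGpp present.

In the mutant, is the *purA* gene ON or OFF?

OFF

KulB is produced constitutively and is active.
ppGpp is present, so GixC is inactive.
Required activator GixC is absent, so *morX* is not transcribed.
So MorX is not produced.
ElnC is constitutively active in this strain.
Ni²⁺ is present, so CilX is active.
No repressor is bound and CilX is active, so *lutF* is transcribed.
So LutF is produced and active.
With repressor ElnC bound, *purA* is not transcribed.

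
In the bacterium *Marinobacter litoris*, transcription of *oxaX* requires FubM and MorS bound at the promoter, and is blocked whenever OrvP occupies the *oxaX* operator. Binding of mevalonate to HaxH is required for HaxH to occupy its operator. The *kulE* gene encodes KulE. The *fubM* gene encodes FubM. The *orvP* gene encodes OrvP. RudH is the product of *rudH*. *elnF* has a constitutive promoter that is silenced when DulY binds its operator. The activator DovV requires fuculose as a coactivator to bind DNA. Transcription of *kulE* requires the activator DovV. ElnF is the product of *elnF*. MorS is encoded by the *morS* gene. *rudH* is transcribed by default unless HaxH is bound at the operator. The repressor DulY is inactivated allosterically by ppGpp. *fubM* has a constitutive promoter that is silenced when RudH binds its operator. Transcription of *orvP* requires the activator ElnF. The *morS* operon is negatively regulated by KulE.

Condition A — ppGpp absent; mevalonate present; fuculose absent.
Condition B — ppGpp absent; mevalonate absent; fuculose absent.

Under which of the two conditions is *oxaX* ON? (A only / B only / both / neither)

A only

Condition A:
ppGpp is absent, so DulY is active.
With repressor DulY bound, *elnF* is not transcribed.
So ElnF is not produced.
Required activator ElnF is absent, so *orvP* is not transcribed.
So OrvP is not produced.
Mevalonate is present, so HaxH is active.
With repressor HaxH bound, *rudH* is not transcribed.
So RudH is not produced.
With no repressor bound, *fubM* is transcribed.
So FubM is produced and active.
Fuculose is absent, so DovV is inactive.
Required activator DovV is absent, so *kulE* is not transcribed.
So KulE is not produced.
With no repressor bound, *morS* is transcribed.
So MorS is produced and active.
No repressor is bound and FubM and MorS are active, so *oxaX* is transcribed.
→ *oxaX* is ON in A.
Condition B:
ppGpp is absent, so DulY is active.
With repressor DulY bound, *elnF* is not transcribed.
So ElnF is not produced.
Required activator ElnF is absent, so *orvP* is not transcribed.
So OrvP is not produced.
Mevalonate is absent, so HaxH is inactive.
With no repressor bound, *rudH* is transcribed.
So RudH is produced and active.
With repressor RudH bound, *fubM* is not transcribed.
So FubM is not produced.
Fuculose is absent, so DovV is inactive.
Required activator DovV is absent, so *kulE* is not transcribed.
So KulE is not produced.
With no repressor bound, *morS* is transcribed.
So MorS is produced and active.
Required activator FubM is absent, so *oxaX* is not transcribed.
→ *oxaX* is OFF in B.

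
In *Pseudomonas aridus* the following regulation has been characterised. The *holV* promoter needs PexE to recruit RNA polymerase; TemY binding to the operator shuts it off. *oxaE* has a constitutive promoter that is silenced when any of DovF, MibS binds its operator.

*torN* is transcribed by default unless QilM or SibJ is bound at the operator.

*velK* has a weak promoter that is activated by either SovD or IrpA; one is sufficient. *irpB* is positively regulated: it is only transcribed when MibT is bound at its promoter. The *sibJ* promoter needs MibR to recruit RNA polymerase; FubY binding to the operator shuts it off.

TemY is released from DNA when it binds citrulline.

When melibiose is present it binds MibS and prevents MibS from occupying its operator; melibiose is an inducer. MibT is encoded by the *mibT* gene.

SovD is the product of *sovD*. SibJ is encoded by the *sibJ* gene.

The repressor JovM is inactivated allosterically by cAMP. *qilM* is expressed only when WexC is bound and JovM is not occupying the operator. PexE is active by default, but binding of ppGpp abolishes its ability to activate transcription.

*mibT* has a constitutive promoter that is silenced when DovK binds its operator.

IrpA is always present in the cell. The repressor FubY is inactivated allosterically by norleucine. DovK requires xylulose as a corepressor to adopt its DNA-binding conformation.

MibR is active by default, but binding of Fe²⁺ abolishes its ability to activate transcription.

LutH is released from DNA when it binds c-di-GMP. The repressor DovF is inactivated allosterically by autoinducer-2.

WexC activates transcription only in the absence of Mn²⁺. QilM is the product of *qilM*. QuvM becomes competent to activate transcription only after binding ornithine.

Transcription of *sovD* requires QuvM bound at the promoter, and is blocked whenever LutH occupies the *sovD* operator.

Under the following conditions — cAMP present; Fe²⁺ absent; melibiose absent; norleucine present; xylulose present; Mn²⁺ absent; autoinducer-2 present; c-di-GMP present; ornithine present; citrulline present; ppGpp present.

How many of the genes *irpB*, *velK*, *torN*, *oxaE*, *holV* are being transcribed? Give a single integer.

1

Xylulose is present, so DovK is active.
With repressor DovK bound, *mibT* is not transcribed.
So MibT is not produced.
Required activator MibT is absent, so *irpB* is not transcribed.
→ *irpB* is OFF.
c-di-GMP is present, so LutH is inactive.
Ornithine is present, so QuvM is active.
No repressor is bound and QuvM is active, so *sovD* is transcribed.
So SovD is produced and active.
IrpA is produced constitutively and is active.
Activator SovD is present, so *velK* is transcribed.
→ *velK* is ON.
Mn²⁺ is absent, so WexC is active.
cAMP is present, so JovM is inactive.
No repressor is bound and WexC is active, so *qilM* is transcribed.
So QilM is produced and active.
Norleucine is present, so FubY is inactive.
Fe²⁺ is absent, so MibR is active.
No repressor is bound and MibR is active, so *sibJ* is transcribed.
So SibJ is produced and active.
With repressor QilM bound, *torN* is not transcribed.
→ *torN* is OFF.
Autoinducer-2 is present, so DovF is inactive.
Melibiose is absent, so MibS is active.
With repressor MibS bound, *oxaE* is not transcribed.
→ *oxaE* is OFF.
Citrulline is present, so TemY is inactive.
ppGpp is present, so PexE is inactive.
Required activator PexE is absent, so *holV* is not transcribed.
→ *holV* is OFF.
1 of the 5 genes is transcribed.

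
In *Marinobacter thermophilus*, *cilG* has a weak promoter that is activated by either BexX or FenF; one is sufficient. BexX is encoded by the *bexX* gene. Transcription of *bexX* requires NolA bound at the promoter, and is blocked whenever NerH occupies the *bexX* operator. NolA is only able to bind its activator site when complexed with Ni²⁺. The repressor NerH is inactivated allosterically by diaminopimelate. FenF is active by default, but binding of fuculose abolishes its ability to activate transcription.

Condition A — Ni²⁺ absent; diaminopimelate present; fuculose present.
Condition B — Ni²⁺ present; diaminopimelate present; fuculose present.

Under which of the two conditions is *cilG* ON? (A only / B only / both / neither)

Condition A:
Ni²⁺ is absent, so NolA is inactive.
Diaminopimelate is present, so NerH is inactive.
Required activator NolA is absent, so *bexX* is not transcribed.
So BexX is not produced.
Fuculose is present, so FenF is inactive.
No activator is available at the *cilG* promoter, so *cilG* is not transcribed.
→ *cilG* is OFF in A.
Condition B:
Ni²⁺ is present, so NolA is active.
Diaminopimelate is present, so NerH is inactive.
No repressor is bound and NolA is active, so *bexX* is transcribed.
So BexX is produced and active.
Fuculose is present, so FenF is inactive.
Activator BexX is present, so *cilG* is transcribed.
→ *cilG* is ON in B.

B only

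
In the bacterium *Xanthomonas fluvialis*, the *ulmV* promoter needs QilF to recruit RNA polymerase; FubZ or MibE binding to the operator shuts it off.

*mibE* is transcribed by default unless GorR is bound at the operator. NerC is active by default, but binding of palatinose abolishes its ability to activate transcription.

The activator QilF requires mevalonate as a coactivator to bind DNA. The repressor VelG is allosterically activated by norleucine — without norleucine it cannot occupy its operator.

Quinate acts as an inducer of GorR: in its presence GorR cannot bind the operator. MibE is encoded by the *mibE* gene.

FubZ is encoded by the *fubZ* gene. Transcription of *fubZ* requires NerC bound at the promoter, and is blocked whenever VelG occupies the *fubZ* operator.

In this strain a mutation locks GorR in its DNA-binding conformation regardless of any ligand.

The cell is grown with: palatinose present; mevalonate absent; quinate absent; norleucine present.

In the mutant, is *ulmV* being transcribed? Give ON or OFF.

OFF

Mevalonate is absent, so QilF is inactive.
Palatinose is present, so NerC is inactive.
Norleucine is present, so VelG is active.
With repressor VelG bound, *fubZ* is not transcribed.
So FubZ is not produced.
GorR is constitutively active in this strain.
With repressor GorR bound, *mibE* is not transcribed.
So MibE is not produced.
Required activator QilF is absent, so *ulmV* is not transcribed.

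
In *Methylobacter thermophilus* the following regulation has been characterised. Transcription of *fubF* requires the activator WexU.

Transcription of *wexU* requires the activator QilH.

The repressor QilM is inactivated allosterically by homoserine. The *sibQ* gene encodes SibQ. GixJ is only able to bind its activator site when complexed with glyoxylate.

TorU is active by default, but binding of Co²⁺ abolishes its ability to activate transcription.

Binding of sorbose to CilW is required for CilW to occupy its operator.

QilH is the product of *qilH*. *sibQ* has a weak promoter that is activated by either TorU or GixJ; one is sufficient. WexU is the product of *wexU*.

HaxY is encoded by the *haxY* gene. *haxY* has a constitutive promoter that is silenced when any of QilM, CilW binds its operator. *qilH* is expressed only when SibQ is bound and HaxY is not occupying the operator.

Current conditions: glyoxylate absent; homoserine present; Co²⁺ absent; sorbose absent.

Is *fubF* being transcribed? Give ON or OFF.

OFF

Co²⁺ is absent, so TorU is active.
Glyoxylate is absent, so GixJ is inactive.
Activator TorU is present, so *sibQ* is transcribed.
So SibQ is produced and active.
Homoserine is present, so QilM is inactive.
Sorbose is absent, so CilW is inactive.
With no repressor bound, *haxY* is transcribed.
So HaxY is produced and active.
With repressor HaxY bound, *qilH* is not transcribed.
So QilH is not produced.
Required activator QilH is absent, so *wexU* is not transcribed.
So WexU is not produced.
Required activator WexU is absent, so *fubF* is not transcribed.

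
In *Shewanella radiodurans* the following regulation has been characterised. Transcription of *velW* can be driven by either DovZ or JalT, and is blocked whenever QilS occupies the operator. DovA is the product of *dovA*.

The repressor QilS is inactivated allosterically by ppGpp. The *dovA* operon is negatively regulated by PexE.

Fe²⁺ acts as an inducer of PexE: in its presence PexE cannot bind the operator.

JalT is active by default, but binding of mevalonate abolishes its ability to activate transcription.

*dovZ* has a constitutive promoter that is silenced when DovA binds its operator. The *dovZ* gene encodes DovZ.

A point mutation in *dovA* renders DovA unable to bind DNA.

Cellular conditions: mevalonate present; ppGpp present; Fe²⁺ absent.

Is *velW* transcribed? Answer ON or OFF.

ON

DovA is non-functional in this strain, so it has no effect.
With no repressor bound, *dovZ* is transcribed.
So DovZ is produced and active.
Mevalonate is present, so JalT is inactive.
ppGpp is present, so QilS is inactive.
Activator DovZ is present, so *velW* is transcribed.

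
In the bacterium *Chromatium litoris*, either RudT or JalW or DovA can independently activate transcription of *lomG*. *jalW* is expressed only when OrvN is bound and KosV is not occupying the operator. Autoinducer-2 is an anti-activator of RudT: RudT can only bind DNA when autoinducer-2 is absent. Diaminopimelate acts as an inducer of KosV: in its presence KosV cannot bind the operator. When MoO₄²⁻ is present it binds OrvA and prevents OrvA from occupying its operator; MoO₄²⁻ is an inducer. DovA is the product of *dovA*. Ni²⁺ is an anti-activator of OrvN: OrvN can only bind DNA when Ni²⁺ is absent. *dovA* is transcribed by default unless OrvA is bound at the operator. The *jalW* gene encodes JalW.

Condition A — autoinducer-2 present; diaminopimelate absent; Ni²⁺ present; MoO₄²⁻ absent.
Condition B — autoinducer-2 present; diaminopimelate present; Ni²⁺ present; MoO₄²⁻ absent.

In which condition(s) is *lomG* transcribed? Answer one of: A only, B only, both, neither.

Condition A:
Autoinducer-2 is present, so RudT is inactive.
Diaminopimelate is absent, so KosV is active.
Ni²⁺ is present, so OrvN is inactive.
With repressor KosV bound, *jalW* is not transcribed.
So JalW is not produced.
MoO₄²⁻ is absent, so OrvA is active.
With repressor OrvA bound, *dovA* is not transcribed.
So DovA is not produced.
No activator is available at the *lomG* promoter, so *lomG* is not transcribed.
→ *lomG* is OFF in A.
Condition B:
Autoinducer-2 is present, so RudT is inactive.
Diaminopimelate is present, so KosV is inactive.
Ni²⁺ is present, so OrvN is inactive.
Required activator OrvN is absent, so *jalW* is not transcribed.
So JalW is not produced.
MoO₄²⁻ is absent, so OrvA is active.
With repressor OrvA bound, *dovA* is not transcribed.
So DovA is not produced.
No activator is available at the *lomG* promoter, so *lomG* is not transcribed.
→ *lomG* is OFF in B.

neither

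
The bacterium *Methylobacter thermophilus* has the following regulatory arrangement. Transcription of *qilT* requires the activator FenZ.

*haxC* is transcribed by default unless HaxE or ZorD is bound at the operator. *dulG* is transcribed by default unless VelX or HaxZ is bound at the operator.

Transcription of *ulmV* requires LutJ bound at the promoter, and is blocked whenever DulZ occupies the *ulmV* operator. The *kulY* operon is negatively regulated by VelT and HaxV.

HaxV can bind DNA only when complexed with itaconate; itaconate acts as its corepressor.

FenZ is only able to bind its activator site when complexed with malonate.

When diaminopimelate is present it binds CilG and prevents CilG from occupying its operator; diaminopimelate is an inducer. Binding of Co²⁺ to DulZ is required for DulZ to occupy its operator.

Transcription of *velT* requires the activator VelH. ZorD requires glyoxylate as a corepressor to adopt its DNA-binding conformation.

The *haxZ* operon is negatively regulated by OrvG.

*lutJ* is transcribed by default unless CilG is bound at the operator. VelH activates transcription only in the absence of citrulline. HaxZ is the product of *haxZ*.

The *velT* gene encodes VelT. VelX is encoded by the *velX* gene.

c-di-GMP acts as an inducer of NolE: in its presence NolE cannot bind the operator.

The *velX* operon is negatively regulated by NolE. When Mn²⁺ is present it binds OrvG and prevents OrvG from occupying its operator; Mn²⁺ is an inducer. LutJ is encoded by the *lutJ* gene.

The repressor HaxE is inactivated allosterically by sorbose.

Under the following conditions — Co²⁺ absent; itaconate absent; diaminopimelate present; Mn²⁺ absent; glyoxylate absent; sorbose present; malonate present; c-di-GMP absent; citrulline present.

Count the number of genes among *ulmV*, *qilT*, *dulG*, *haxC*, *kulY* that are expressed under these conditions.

Co²⁺ is absent, so DulZ is inactive.
Diaminopimelate is present, so CilG is inactive.
With no repressor bound, *lutJ* is transcribed.
So LutJ is produced and active.
No repressor is bound and LutJ is active, so *ulmV* is transcribed.
→ *ulmV* is ON.
Malonate is present, so FenZ is active.
No repressor is bound and FenZ is active, so *qilT* is transcribed.
→ *qilT* is ON.
c-di-GMP is absent, so NolE is active.
With repressor NolE bound, *velX* is not transcribed.
So VelX is not produced.
Mn²⁺ is absent, so OrvG is active.
With repressor OrvG bound, *haxZ* is not transcribed.
So HaxZ is not produced.
With no repressor bound, *dulG* is transcribed.
→ *dulG* is ON.
Sorbose is present, so HaxE is inactive.
Glyoxylate is absent, so ZorD is inactive.
With no repressor bound, *haxC* is transcribed.
→ *haxC* is ON.
Citrulline is present, so VelH is inactive.
Required activator VelH is absent, so *velT* is not transcribed.
So VelT is not produced.
Itaconate is absent, so HaxV is inactive.
With no repressor bound, *kulY* is transcribed.
→ *kulY* is ON.
5 of the 5 genes are transcribed.

5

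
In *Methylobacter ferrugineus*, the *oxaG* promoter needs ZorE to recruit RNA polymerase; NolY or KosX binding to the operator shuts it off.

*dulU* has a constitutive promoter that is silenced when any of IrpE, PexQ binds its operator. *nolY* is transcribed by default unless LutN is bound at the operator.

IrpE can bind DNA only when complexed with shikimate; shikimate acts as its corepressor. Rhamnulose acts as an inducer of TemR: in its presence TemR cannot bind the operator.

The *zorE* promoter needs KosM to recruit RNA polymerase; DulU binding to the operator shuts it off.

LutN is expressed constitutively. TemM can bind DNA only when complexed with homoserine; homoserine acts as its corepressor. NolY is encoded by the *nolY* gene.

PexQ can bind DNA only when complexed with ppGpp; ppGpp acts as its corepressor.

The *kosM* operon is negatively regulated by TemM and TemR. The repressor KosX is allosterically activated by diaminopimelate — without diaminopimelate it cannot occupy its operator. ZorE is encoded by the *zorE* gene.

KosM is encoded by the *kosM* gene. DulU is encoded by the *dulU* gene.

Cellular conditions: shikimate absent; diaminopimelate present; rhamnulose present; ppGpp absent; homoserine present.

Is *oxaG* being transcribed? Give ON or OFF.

LutN is produced constitutively and is active.
With repressor LutN bound, *nolY* is not transcribed.
So NolY is not produced.
Diaminopimelate is present, so KosX is active.
Homoserine is present, so TemM is active.
Rhamnulose is present, so TemR is inactive.
With repressor TemM bound, *kosM* is not transcribed.
So KosM is not produced.
Shikimate is absent, so IrpE is inactive.
ppGpp is absent, so PexQ is inactive.
With no repressor bound, *dulU* is transcribed.
So DulU is produced and active.
With repressor DulU bound, *zorE* is not transcribed.
So ZorE is not produced.
With repressor KosX bound, *oxaG* is not transcribed.

OFF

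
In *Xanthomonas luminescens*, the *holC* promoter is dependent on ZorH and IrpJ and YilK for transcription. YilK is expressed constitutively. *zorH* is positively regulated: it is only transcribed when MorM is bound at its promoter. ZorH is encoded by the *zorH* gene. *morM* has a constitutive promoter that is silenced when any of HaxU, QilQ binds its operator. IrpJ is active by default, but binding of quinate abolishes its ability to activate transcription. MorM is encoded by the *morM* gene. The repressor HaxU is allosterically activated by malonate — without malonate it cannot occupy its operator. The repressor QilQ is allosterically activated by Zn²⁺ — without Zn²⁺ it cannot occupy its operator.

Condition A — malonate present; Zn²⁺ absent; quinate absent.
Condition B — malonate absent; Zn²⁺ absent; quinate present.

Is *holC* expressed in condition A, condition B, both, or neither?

neither

Condition A:
Malonate is present, so HaxU is active.
Zn²⁺ is absent, so QilQ is inactive.
With repressor HaxU bound, *morM* is not transcribed.
So MorM is not produced.
Required activator MorM is absent, so *zorH* is not transcribed.
So ZorH is not produced.
Quinate is absent, so IrpJ is active.
YilK is produced constitutively and is active.
Required activator ZorH is absent, so *holC* is not transcribed.
→ *holC* is OFF in A.
Condition B:
Malonate is absent, so HaxU is inactive.
Zn²⁺ is absent, so QilQ is inactive.
With no repressor bound, *morM* is transcribed.
So MorM is produced and active.
No repressor is bound and MorM is active, so *zorH* is transcribed.
So ZorH is produced and active.
Quinate is present, so IrpJ is inactive.
YilK is produced constitutively and is active.
Required activator IrpJ is absent, so *holC* is not transcribed.
→ *holC* is OFF in B.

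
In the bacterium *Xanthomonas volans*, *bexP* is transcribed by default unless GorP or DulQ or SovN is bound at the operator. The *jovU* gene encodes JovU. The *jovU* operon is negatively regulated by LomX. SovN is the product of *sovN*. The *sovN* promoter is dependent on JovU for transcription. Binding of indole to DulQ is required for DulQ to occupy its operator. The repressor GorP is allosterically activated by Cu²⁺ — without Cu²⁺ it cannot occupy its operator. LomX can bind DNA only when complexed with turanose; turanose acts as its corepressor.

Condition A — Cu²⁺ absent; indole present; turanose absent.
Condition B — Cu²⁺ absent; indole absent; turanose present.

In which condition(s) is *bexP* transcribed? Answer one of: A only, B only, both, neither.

B only

Condition A:
Cu²⁺ is absent, so GorP is inactive.
Indole is present, so DulQ is active.
Turanose is absent, so LomX is inactive.
With no repressor bound, *jovU* is transcribed.
So JovU is produced and active.
No repressor is bound and JovU is active, so *sovN* is transcribed.
So SovN is produced and active.
With repressor DulQ bound, *bexP* is not transcribed.
→ *bexP* is OFF in A.
Condition B:
Cu²⁺ is absent, so GorP is inactive.
Indole is absent, so DulQ is inactive.
Turanose is present, so LomX is active.
With repressor LomX bound, *jovU* is not transcribed.
So JovU is not produced.
Required activator JovU is absent, so *sovN* is not transcribed.
So SovN is not produced.
With no repressor bound, *bexP* is transcribed.
→ *bexP* is ON in B.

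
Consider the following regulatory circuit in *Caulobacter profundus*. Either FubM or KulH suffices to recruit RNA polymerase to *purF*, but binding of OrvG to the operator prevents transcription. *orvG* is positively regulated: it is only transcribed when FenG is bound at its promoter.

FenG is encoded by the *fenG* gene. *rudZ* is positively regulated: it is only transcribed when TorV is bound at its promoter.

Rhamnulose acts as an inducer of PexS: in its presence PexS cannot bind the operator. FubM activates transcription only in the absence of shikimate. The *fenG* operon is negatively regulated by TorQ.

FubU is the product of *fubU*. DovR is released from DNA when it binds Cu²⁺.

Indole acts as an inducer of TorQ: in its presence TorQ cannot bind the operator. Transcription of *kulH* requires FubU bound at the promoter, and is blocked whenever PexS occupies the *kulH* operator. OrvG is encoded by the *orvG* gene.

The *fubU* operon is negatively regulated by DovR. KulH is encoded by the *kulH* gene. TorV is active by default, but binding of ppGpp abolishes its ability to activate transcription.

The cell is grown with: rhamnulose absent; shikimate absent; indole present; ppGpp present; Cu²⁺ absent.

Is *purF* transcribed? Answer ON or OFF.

OFF

Shikimate is absent, so FubM is active.
Indole is present, so TorQ is inactive.
With no repressor bound, *fenG* is transcribed.
So FenG is produced and active.
No repressor is bound and FenG is active, so *orvG* is transcribed.
So OrvG is produced and active.
Cu²⁺ is absent, so DovR is active.
With repressor DovR bound, *fubU* is not transcribed.
So FubU is not produced.
Rhamnulose is absent, so PexS is active.
With repressor PexS bound, *kulH* is not transcribed.
So KulH is not produced.
With repressor OrvG bound, *purF* is not transcribed.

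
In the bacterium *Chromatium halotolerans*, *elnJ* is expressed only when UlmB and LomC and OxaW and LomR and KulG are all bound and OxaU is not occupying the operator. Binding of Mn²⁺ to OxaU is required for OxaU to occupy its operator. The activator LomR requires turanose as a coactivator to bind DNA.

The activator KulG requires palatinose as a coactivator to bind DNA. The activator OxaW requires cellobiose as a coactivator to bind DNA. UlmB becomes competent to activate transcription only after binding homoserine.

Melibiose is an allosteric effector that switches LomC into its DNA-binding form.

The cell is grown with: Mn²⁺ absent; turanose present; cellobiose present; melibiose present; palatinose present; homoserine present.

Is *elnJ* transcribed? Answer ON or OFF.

Mn²⁺ is absent, so OxaU is inactive.
Homoserine is present, so UlmB is active.
Melibiose is present, so LomC is active.
Cellobiose is present, so OxaW is active.
Turanose is present, so LomR is active.
Palatinose is present, so KulG is active.
No repressor is bound and UlmB and LomC and OxaW and LomR and KulG are active, so *elnJ* is transcribed.

ON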